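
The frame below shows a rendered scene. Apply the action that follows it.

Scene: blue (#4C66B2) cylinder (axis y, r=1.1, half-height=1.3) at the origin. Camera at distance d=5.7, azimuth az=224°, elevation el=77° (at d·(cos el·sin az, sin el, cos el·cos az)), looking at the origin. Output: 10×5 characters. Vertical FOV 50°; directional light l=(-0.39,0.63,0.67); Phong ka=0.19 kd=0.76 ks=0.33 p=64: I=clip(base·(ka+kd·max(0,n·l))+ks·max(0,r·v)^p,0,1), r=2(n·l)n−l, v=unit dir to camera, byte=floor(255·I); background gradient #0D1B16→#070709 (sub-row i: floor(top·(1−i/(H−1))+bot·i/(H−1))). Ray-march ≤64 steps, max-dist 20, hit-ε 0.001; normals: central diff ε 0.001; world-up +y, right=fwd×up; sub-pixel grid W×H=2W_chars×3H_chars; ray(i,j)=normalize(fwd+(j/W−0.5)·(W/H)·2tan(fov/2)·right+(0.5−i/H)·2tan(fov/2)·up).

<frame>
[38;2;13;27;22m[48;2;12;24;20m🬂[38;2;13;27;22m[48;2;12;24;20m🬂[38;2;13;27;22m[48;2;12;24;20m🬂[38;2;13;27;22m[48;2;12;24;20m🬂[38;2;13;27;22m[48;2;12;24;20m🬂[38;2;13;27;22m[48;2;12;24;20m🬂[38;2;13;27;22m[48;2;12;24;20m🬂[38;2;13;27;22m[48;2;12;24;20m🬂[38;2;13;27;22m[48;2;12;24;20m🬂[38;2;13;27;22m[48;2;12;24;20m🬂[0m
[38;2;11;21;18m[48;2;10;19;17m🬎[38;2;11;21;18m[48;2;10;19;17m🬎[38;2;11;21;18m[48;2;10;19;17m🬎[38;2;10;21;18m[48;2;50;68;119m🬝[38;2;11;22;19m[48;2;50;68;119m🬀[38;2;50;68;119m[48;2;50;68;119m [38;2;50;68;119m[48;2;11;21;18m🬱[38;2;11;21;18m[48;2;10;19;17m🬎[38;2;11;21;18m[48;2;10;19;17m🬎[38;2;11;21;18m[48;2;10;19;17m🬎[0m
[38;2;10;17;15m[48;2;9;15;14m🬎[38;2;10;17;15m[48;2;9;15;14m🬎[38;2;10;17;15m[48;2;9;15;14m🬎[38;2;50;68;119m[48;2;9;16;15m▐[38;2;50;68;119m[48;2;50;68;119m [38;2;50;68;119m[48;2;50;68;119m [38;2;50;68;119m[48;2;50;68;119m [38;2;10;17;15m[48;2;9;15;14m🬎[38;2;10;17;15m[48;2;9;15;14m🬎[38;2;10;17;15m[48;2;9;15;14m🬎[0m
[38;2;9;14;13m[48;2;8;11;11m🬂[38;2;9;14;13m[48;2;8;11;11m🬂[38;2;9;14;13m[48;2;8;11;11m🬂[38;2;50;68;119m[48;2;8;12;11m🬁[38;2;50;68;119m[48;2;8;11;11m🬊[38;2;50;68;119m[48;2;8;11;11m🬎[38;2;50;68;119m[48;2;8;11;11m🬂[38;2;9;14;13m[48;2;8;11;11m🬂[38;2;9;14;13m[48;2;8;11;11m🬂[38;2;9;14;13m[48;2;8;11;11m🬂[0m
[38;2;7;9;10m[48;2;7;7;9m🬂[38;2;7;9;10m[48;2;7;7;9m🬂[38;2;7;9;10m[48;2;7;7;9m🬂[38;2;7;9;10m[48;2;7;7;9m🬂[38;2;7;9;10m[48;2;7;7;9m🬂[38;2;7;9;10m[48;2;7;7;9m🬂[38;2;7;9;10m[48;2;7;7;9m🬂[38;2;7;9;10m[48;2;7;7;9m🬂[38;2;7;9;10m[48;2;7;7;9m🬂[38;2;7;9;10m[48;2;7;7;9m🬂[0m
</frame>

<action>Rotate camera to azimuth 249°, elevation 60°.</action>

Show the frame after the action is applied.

<frame>
[38;2;13;27;22m[48;2;12;24;20m🬂[38;2;13;27;22m[48;2;12;24;20m🬂[38;2;13;27;22m[48;2;12;24;20m🬂[38;2;13;27;22m[48;2;12;24;20m🬂[38;2;13;27;22m[48;2;12;24;20m🬂[38;2;13;27;22m[48;2;12;24;20m🬂[38;2;13;27;22m[48;2;12;24;20m🬂[38;2;13;27;22m[48;2;12;24;20m🬂[38;2;13;27;22m[48;2;12;24;20m🬂[38;2;13;27;22m[48;2;12;24;20m🬂[0m
[38;2;11;21;18m[48;2;10;19;17m🬎[38;2;11;21;18m[48;2;10;19;17m🬎[38;2;11;21;18m[48;2;10;19;17m🬎[38;2;50;68;119m[48;2;10;21;18m🬦[38;2;50;68;119m[48;2;50;68;119m [38;2;50;68;119m[48;2;50;68;119m [38;2;50;68;119m[48;2;11;22;19m🬺[38;2;11;21;18m[48;2;10;19;17m🬎[38;2;11;21;18m[48;2;10;19;17m🬎[38;2;11;21;18m[48;2;10;19;17m🬎[0m
[38;2;10;17;15m[48;2;9;15;14m🬎[38;2;10;17;15m[48;2;9;15;14m🬎[38;2;10;17;15m[48;2;9;15;14m🬎[38;2;50;68;119m[48;2;10;17;19m🬉[38;2;50;68;119m[48;2;50;68;119m [38;2;50;68;119m[48;2;50;68;119m [38;2;50;68;119m[48;2;52;71;124m🬝[38;2;10;17;15m[48;2;9;15;14m🬎[38;2;10;17;15m[48;2;9;15;14m🬎[38;2;10;17;15m[48;2;9;15;14m🬎[0m
[38;2;9;14;13m[48;2;8;11;11m🬂[38;2;9;14;13m[48;2;8;11;11m🬂[38;2;9;14;13m[48;2;8;11;11m🬂[38;2;9;14;13m[48;2;8;11;11m🬂[38;2;14;19;33m[48;2;8;11;11m🬬[38;2;21;28;50m[48;2;33;44;78m▌[38;2;45;60;105m[48;2;8;12;11m🬄[38;2;9;14;13m[48;2;8;11;11m🬂[38;2;9;14;13m[48;2;8;11;11m🬂[38;2;9;14;13m[48;2;8;11;11m🬂[0m
[38;2;7;9;10m[48;2;7;7;9m🬂[38;2;7;9;10m[48;2;7;7;9m🬂[38;2;7;9;10m[48;2;7;7;9m🬂[38;2;7;9;10m[48;2;7;7;9m🬂[38;2;7;9;10m[48;2;7;7;9m🬂[38;2;7;9;10m[48;2;7;7;9m🬂[38;2;7;9;10m[48;2;7;7;9m🬂[38;2;7;9;10m[48;2;7;7;9m🬂[38;2;7;9;10m[48;2;7;7;9m🬂[38;2;7;9;10m[48;2;7;7;9m🬂[0m
</frame>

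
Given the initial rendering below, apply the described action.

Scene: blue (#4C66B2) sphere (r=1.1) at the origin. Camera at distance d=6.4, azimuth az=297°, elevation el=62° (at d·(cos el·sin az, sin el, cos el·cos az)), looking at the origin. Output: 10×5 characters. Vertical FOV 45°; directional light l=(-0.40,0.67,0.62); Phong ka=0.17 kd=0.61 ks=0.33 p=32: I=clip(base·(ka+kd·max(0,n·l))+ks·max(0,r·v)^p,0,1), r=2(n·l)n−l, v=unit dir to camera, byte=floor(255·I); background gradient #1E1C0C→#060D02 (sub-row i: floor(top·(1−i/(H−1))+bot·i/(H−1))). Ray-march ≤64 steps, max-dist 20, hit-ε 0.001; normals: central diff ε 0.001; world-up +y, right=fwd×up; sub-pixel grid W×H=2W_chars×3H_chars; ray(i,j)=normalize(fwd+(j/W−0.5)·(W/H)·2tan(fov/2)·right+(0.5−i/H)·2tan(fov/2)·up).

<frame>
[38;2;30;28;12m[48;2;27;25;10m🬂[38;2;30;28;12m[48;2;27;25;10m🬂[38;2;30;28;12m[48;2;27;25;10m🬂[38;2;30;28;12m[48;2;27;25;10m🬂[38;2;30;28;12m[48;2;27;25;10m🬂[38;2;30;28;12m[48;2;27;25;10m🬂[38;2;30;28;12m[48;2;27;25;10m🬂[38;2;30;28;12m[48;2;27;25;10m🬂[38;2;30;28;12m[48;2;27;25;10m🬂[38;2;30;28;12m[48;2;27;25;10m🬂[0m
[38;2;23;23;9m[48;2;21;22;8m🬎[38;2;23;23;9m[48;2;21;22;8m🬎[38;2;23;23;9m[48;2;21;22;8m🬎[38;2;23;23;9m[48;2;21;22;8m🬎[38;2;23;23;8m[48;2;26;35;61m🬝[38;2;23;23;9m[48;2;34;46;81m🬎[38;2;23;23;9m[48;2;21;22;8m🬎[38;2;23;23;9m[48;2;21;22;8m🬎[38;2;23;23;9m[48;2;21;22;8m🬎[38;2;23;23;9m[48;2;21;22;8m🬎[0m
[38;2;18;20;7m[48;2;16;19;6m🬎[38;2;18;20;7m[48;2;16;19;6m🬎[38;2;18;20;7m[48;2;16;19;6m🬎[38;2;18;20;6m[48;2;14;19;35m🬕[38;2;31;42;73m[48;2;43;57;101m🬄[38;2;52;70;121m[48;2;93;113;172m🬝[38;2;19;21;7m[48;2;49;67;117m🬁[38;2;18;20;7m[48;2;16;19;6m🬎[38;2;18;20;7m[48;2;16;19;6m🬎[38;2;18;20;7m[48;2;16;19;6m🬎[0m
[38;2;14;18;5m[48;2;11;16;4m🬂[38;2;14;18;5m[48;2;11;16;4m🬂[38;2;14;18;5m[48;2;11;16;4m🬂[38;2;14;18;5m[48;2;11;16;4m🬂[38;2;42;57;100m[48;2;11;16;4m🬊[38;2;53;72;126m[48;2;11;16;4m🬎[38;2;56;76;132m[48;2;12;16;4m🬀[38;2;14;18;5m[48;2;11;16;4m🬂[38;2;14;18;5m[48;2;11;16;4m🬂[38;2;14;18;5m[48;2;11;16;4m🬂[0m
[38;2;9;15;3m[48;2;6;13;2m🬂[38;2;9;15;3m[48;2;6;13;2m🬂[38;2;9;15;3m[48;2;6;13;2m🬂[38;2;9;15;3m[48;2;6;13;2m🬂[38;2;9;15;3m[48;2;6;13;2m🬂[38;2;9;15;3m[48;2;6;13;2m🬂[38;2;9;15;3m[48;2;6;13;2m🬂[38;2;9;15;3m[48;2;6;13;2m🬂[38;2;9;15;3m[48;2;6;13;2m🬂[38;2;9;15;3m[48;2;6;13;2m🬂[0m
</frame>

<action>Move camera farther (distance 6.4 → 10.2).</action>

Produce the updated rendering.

<frame>
[38;2;30;28;12m[48;2;27;25;10m🬂[38;2;30;28;12m[48;2;27;25;10m🬂[38;2;30;28;12m[48;2;27;25;10m🬂[38;2;30;28;12m[48;2;27;25;10m🬂[38;2;30;28;12m[48;2;27;25;10m🬂[38;2;30;28;12m[48;2;27;25;10m🬂[38;2;30;28;12m[48;2;27;25;10m🬂[38;2;30;28;12m[48;2;27;25;10m🬂[38;2;30;28;12m[48;2;27;25;10m🬂[38;2;30;28;12m[48;2;27;25;10m🬂[0m
[38;2;23;23;9m[48;2;21;22;8m🬎[38;2;23;23;9m[48;2;21;22;8m🬎[38;2;23;23;9m[48;2;21;22;8m🬎[38;2;23;23;9m[48;2;21;22;8m🬎[38;2;23;23;9m[48;2;21;22;8m🬎[38;2;23;23;9m[48;2;21;22;8m🬎[38;2;23;23;9m[48;2;21;22;8m🬎[38;2;23;23;9m[48;2;21;22;8m🬎[38;2;23;23;9m[48;2;21;22;8m🬎[38;2;23;23;9m[48;2;21;22;8m🬎[0m
[38;2;18;20;7m[48;2;16;19;6m🬎[38;2;18;20;7m[48;2;16;19;6m🬎[38;2;18;20;7m[48;2;16;19;6m🬎[38;2;18;20;7m[48;2;16;19;6m🬎[38;2;17;20;14m[48;2;39;53;93m🬕[38;2;32;44;78m[48;2;55;73;128m🬂[38;2;18;20;7m[48;2;16;19;6m🬎[38;2;18;20;7m[48;2;16;19;6m🬎[38;2;18;20;7m[48;2;16;19;6m🬎[38;2;18;20;7m[48;2;16;19;6m🬎[0m
[38;2;14;18;5m[48;2;11;16;4m🬂[38;2;14;18;5m[48;2;11;16;4m🬂[38;2;14;18;5m[48;2;11;16;4m🬂[38;2;14;18;5m[48;2;11;16;4m🬂[38;2;33;44;77m[48;2;12;16;4m🬁[38;2;49;66;116m[48;2;11;16;4m🬂[38;2;14;18;5m[48;2;11;16;4m🬂[38;2;14;18;5m[48;2;11;16;4m🬂[38;2;14;18;5m[48;2;11;16;4m🬂[38;2;14;18;5m[48;2;11;16;4m🬂[0m
[38;2;9;15;3m[48;2;6;13;2m🬂[38;2;9;15;3m[48;2;6;13;2m🬂[38;2;9;15;3m[48;2;6;13;2m🬂[38;2;9;15;3m[48;2;6;13;2m🬂[38;2;9;15;3m[48;2;6;13;2m🬂[38;2;9;15;3m[48;2;6;13;2m🬂[38;2;9;15;3m[48;2;6;13;2m🬂[38;2;9;15;3m[48;2;6;13;2m🬂[38;2;9;15;3m[48;2;6;13;2m🬂[38;2;9;15;3m[48;2;6;13;2m🬂[0m
</frame>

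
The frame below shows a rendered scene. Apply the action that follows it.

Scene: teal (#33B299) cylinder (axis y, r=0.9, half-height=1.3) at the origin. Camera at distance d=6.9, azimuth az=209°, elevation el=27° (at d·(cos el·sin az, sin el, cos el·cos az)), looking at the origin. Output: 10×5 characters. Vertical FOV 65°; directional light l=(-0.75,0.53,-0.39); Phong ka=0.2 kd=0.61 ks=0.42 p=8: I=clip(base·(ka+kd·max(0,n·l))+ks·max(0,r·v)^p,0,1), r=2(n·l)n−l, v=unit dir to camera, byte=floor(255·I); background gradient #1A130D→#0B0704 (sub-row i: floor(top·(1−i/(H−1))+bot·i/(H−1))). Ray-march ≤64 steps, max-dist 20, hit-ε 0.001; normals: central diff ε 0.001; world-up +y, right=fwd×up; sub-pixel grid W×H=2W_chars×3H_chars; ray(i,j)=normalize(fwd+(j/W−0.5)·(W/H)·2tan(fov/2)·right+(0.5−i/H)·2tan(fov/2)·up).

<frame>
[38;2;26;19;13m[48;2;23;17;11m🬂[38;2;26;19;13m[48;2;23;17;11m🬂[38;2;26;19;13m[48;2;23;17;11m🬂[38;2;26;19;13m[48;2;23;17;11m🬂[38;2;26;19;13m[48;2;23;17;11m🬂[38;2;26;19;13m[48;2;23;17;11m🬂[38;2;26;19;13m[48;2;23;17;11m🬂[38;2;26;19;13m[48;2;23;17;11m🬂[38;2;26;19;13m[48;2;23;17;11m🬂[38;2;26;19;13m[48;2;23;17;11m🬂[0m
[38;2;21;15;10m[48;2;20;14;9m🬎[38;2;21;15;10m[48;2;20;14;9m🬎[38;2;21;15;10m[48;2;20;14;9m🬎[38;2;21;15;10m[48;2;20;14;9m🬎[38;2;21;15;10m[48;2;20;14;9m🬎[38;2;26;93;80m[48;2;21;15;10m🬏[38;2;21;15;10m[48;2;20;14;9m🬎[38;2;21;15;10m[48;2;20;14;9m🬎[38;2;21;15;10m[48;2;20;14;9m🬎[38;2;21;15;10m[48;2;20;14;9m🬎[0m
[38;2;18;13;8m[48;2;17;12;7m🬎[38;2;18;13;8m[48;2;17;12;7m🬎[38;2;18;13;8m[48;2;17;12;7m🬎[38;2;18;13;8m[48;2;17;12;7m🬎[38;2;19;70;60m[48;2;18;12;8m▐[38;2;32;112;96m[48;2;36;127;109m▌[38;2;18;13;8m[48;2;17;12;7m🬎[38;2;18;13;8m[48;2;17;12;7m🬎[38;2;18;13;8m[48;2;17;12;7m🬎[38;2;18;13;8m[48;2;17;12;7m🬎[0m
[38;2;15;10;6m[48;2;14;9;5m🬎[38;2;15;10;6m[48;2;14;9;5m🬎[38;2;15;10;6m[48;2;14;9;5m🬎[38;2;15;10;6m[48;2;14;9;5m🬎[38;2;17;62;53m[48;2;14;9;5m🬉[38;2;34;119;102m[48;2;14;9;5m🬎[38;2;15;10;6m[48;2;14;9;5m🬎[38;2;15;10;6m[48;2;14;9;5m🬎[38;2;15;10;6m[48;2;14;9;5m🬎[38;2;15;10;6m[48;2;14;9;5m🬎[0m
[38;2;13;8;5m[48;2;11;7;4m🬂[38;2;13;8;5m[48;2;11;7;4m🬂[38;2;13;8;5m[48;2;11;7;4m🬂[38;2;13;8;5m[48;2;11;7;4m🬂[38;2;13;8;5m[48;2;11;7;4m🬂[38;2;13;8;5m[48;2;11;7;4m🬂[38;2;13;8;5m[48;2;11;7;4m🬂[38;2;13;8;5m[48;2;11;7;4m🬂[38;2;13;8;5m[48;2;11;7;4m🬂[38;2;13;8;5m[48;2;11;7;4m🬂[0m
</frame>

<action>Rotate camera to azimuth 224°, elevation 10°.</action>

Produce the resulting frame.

<frame>
[38;2;26;19;13m[48;2;23;17;11m🬂[38;2;26;19;13m[48;2;23;17;11m🬂[38;2;26;19;13m[48;2;23;17;11m🬂[38;2;26;19;13m[48;2;23;17;11m🬂[38;2;26;19;13m[48;2;23;17;11m🬂[38;2;26;19;13m[48;2;23;17;11m🬂[38;2;26;19;13m[48;2;23;17;11m🬂[38;2;26;19;13m[48;2;23;17;11m🬂[38;2;26;19;13m[48;2;23;17;11m🬂[38;2;26;19;13m[48;2;23;17;11m🬂[0m
[38;2;21;15;10m[48;2;20;14;9m🬎[38;2;21;15;10m[48;2;20;14;9m🬎[38;2;21;15;10m[48;2;20;14;9m🬎[38;2;21;15;10m[48;2;20;14;9m🬎[38;2;21;15;10m[48;2;20;14;9m🬎[38;2;21;15;10m[48;2;20;14;9m🬎[38;2;21;15;10m[48;2;20;14;9m🬎[38;2;21;15;10m[48;2;20;14;9m🬎[38;2;21;15;10m[48;2;20;14;9m🬎[38;2;21;15;10m[48;2;20;14;9m🬎[0m
[38;2;18;13;8m[48;2;17;12;7m🬎[38;2;18;13;8m[48;2;17;12;7m🬎[38;2;18;13;8m[48;2;17;12;7m🬎[38;2;18;13;8m[48;2;17;12;7m🬎[38;2;25;89;76m[48;2;18;12;8m▐[38;2;46;133;116m[48;2;36;124;106m🬄[38;2;18;13;8m[48;2;17;12;7m🬎[38;2;18;13;8m[48;2;17;12;7m🬎[38;2;18;13;8m[48;2;17;12;7m🬎[38;2;18;13;8m[48;2;17;12;7m🬎[0m
[38;2;15;10;6m[48;2;14;9;5m🬎[38;2;15;10;6m[48;2;14;9;5m🬎[38;2;15;10;6m[48;2;14;9;5m🬎[38;2;15;10;6m[48;2;14;9;5m🬎[38;2;24;87;74m[48;2;14;9;5m🬉[38;2;35;122;105m[48;2;14;9;5m🬎[38;2;15;10;6m[48;2;14;9;5m🬎[38;2;15;10;6m[48;2;14;9;5m🬎[38;2;15;10;6m[48;2;14;9;5m🬎[38;2;15;10;6m[48;2;14;9;5m🬎[0m
[38;2;13;8;5m[48;2;11;7;4m🬂[38;2;13;8;5m[48;2;11;7;4m🬂[38;2;13;8;5m[48;2;11;7;4m🬂[38;2;13;8;5m[48;2;11;7;4m🬂[38;2;13;8;5m[48;2;11;7;4m🬂[38;2;13;8;5m[48;2;11;7;4m🬂[38;2;13;8;5m[48;2;11;7;4m🬂[38;2;13;8;5m[48;2;11;7;4m🬂[38;2;13;8;5m[48;2;11;7;4m🬂[38;2;13;8;5m[48;2;11;7;4m🬂[0m
</frame>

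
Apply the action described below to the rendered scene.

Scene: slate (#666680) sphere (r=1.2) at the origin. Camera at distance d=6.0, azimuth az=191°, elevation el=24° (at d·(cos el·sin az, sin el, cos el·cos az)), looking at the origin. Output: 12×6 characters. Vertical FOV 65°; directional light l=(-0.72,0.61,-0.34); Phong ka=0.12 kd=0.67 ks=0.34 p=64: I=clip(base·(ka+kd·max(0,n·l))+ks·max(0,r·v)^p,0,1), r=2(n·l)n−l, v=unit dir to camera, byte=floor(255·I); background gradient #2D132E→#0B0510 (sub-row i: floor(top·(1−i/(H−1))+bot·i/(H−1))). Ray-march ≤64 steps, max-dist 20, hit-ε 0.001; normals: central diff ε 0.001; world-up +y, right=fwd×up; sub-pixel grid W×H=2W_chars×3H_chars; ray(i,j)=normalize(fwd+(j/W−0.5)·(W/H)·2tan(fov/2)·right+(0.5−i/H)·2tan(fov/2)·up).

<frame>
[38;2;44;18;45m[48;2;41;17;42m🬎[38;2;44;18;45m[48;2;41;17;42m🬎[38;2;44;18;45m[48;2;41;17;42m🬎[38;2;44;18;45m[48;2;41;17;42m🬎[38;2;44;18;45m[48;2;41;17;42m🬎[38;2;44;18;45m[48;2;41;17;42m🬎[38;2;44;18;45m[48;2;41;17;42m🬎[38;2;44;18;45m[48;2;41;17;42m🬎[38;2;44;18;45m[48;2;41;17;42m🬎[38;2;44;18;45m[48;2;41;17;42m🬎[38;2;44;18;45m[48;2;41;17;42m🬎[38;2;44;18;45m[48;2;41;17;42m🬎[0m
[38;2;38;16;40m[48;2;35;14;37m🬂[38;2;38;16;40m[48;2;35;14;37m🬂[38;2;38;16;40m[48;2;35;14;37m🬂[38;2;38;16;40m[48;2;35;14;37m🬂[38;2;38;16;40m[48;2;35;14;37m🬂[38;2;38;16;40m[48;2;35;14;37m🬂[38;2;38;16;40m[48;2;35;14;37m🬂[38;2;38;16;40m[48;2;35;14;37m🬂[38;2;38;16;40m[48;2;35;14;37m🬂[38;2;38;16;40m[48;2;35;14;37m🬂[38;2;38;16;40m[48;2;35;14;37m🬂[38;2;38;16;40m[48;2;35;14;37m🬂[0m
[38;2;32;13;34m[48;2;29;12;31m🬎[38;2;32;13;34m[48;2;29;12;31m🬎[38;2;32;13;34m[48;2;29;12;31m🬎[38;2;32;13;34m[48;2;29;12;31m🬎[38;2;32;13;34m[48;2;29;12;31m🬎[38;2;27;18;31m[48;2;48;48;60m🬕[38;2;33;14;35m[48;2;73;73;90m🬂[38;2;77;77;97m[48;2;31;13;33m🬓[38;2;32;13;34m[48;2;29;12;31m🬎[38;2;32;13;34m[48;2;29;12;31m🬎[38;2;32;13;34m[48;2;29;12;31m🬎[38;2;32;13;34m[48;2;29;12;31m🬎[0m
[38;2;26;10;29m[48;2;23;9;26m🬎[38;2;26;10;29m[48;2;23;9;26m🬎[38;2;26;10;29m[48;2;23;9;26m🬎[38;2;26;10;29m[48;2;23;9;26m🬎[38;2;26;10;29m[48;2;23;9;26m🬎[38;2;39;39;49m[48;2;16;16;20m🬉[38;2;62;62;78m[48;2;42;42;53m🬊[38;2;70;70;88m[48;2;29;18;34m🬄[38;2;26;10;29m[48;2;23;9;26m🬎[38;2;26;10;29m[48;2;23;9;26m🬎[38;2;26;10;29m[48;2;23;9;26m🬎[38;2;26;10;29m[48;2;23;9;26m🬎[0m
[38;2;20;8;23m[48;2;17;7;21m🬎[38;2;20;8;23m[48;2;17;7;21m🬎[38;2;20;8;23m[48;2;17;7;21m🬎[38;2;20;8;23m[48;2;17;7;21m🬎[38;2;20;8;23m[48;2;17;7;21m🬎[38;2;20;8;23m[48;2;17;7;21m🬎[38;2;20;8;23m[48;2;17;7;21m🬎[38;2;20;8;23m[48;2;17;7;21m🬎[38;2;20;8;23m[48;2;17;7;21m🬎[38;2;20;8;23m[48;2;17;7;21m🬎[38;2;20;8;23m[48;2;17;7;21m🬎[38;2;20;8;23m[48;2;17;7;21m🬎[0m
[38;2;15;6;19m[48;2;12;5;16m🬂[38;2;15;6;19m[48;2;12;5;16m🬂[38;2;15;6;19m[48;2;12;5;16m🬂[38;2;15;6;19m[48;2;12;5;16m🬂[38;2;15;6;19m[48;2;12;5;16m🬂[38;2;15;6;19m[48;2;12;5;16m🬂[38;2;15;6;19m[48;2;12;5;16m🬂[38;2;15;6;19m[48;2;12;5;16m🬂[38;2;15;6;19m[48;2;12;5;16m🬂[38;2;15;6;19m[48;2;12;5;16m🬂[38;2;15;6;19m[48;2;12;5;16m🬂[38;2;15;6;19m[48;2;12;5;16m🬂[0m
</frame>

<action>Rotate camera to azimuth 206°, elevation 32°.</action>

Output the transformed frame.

<frame>
[38;2;44;18;45m[48;2;41;17;42m🬎[38;2;44;18;45m[48;2;41;17;42m🬎[38;2;44;18;45m[48;2;41;17;42m🬎[38;2;44;18;45m[48;2;41;17;42m🬎[38;2;44;18;45m[48;2;41;17;42m🬎[38;2;44;18;45m[48;2;41;17;42m🬎[38;2;44;18;45m[48;2;41;17;42m🬎[38;2;44;18;45m[48;2;41;17;42m🬎[38;2;44;18;45m[48;2;41;17;42m🬎[38;2;44;18;45m[48;2;41;17;42m🬎[38;2;44;18;45m[48;2;41;17;42m🬎[38;2;44;18;45m[48;2;41;17;42m🬎[0m
[38;2;38;16;40m[48;2;35;14;37m🬂[38;2;38;16;40m[48;2;35;14;37m🬂[38;2;38;16;40m[48;2;35;14;37m🬂[38;2;38;16;40m[48;2;35;14;37m🬂[38;2;38;16;40m[48;2;35;14;37m🬂[38;2;38;16;40m[48;2;35;14;37m🬂[38;2;38;16;40m[48;2;35;14;37m🬂[38;2;38;16;40m[48;2;35;14;37m🬂[38;2;38;16;40m[48;2;35;14;37m🬂[38;2;38;16;40m[48;2;35;14;37m🬂[38;2;38;16;40m[48;2;35;14;37m🬂[38;2;38;16;40m[48;2;35;14;37m🬂[0m
[38;2;32;13;34m[48;2;29;12;31m🬎[38;2;32;13;34m[48;2;29;12;31m🬎[38;2;32;13;34m[48;2;29;12;31m🬎[38;2;32;13;34m[48;2;29;12;31m🬎[38;2;32;13;34m[48;2;29;12;31m🬎[38;2;31;21;35m[48;2;55;55;70m🬕[38;2;33;14;35m[48;2;72;72;90m🬂[38;2;72;72;90m[48;2;31;13;33m🬓[38;2;32;13;34m[48;2;29;12;31m🬎[38;2;32;13;34m[48;2;29;12;31m🬎[38;2;32;13;34m[48;2;29;12;31m🬎[38;2;32;13;34m[48;2;29;12;31m🬎[0m
[38;2;26;10;29m[48;2;23;9;26m🬎[38;2;26;10;29m[48;2;23;9;26m🬎[38;2;26;10;29m[48;2;23;9;26m🬎[38;2;26;10;29m[48;2;23;9;26m🬎[38;2;26;10;29m[48;2;23;9;26m🬎[38;2;46;46;57m[48;2;21;21;26m🬨[38;2;98;98;118m[48;2;62;62;78m🬁[38;2;75;75;94m[48;2;30;19;36m🬄[38;2;26;10;29m[48;2;23;9;26m🬎[38;2;26;10;29m[48;2;23;9;26m🬎[38;2;26;10;29m[48;2;23;9;26m🬎[38;2;26;10;29m[48;2;23;9;26m🬎[0m
[38;2;20;8;23m[48;2;17;7;21m🬎[38;2;20;8;23m[48;2;17;7;21m🬎[38;2;20;8;23m[48;2;17;7;21m🬎[38;2;20;8;23m[48;2;17;7;21m🬎[38;2;20;8;23m[48;2;17;7;21m🬎[38;2;20;8;23m[48;2;17;7;21m🬎[38;2;20;8;23m[48;2;17;7;21m🬎[38;2;20;8;23m[48;2;17;7;21m🬎[38;2;20;8;23m[48;2;17;7;21m🬎[38;2;20;8;23m[48;2;17;7;21m🬎[38;2;20;8;23m[48;2;17;7;21m🬎[38;2;20;8;23m[48;2;17;7;21m🬎[0m
[38;2;15;6;19m[48;2;12;5;16m🬂[38;2;15;6;19m[48;2;12;5;16m🬂[38;2;15;6;19m[48;2;12;5;16m🬂[38;2;15;6;19m[48;2;12;5;16m🬂[38;2;15;6;19m[48;2;12;5;16m🬂[38;2;15;6;19m[48;2;12;5;16m🬂[38;2;15;6;19m[48;2;12;5;16m🬂[38;2;15;6;19m[48;2;12;5;16m🬂[38;2;15;6;19m[48;2;12;5;16m🬂[38;2;15;6;19m[48;2;12;5;16m🬂[38;2;15;6;19m[48;2;12;5;16m🬂[38;2;15;6;19m[48;2;12;5;16m🬂[0m
</frame>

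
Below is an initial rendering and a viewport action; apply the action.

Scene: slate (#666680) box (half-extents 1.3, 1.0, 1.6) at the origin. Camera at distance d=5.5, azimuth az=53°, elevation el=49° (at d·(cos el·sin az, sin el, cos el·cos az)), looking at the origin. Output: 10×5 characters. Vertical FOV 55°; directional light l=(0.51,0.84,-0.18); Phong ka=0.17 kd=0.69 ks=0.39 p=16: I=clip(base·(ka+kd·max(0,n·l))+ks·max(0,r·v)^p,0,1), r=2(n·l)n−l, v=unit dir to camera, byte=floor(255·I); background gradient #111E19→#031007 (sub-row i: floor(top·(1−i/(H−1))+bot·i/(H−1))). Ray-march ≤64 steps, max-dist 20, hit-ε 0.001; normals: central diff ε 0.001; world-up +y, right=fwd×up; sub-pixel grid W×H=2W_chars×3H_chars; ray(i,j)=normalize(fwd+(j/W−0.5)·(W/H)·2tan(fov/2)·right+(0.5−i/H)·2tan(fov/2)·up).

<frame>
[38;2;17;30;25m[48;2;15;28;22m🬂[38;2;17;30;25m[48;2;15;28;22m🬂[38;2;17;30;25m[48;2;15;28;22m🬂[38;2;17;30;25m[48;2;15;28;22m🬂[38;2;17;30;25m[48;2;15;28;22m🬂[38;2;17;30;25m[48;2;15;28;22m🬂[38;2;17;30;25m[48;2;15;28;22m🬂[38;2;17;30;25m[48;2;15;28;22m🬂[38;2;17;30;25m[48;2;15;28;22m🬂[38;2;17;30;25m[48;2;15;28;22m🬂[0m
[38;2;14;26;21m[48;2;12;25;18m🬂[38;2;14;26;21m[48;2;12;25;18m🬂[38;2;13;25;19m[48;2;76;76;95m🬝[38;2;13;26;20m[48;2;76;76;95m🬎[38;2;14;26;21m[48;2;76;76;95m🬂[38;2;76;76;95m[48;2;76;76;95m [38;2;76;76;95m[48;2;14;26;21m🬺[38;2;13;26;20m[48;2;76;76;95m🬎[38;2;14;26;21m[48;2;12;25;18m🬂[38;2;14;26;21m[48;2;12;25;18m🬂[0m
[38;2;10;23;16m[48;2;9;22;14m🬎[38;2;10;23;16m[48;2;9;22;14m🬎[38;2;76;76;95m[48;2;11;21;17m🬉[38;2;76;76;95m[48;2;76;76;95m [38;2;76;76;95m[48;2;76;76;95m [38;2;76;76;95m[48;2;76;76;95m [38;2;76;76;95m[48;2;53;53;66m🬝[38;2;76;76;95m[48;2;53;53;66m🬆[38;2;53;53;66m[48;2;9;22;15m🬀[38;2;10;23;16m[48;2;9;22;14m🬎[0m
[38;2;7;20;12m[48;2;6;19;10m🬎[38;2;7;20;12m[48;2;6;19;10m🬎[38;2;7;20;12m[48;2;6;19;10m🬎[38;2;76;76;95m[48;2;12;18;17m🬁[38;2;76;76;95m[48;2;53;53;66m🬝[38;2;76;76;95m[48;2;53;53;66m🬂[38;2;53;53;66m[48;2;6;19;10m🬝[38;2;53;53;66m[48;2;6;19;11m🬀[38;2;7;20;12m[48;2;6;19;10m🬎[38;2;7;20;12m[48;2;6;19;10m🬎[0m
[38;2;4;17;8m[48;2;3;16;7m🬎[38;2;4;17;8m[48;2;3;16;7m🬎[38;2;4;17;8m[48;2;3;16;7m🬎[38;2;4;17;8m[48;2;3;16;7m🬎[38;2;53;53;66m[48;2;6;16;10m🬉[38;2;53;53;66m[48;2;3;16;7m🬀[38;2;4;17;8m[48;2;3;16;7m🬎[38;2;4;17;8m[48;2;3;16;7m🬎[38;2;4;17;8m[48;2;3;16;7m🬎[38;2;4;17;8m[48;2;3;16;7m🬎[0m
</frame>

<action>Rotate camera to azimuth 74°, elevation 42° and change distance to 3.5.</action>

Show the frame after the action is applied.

<frame>
[38;2;17;30;25m[48;2;15;28;22m🬂[38;2;17;30;25m[48;2;15;28;22m🬂[38;2;16;29;24m[48;2;76;76;95m🬎[38;2;16;29;24m[48;2;76;76;95m🬎[38;2;16;29;24m[48;2;76;76;95m🬎[38;2;16;29;24m[48;2;76;76;95m🬎[38;2;16;29;24m[48;2;76;76;95m🬎[38;2;76;76;95m[48;2;16;29;24m🬱[38;2;17;30;25m[48;2;15;28;22m🬂[38;2;17;30;25m[48;2;15;28;22m🬂[0m
[38;2;14;26;21m[48;2;12;25;18m🬂[38;2;76;76;95m[48;2;76;76;95m [38;2;76;76;95m[48;2;76;76;95m [38;2;76;76;95m[48;2;76;76;95m [38;2;76;76;95m[48;2;76;76;95m [38;2;76;76;95m[48;2;76;76;95m [38;2;76;76;95m[48;2;76;76;95m [38;2;76;76;95m[48;2;76;76;95m [38;2;76;76;95m[48;2;76;76;95m [38;2;76;76;95m[48;2;13;26;20m🬱[0m
[38;2;76;76;95m[48;2;10;23;15m▐[38;2;76;76;95m[48;2;76;76;95m [38;2;76;76;95m[48;2;76;76;95m [38;2;76;76;95m[48;2;76;76;95m [38;2;76;76;95m[48;2;76;76;95m [38;2;76;76;95m[48;2;76;76;95m [38;2;76;76;95m[48;2;76;76;95m [38;2;76;76;95m[48;2;53;53;66m🬎[38;2;76;76;95m[48;2;53;53;66m🬎[38;2;76;76;95m[48;2;53;53;66m🬆[0m
[38;2;76;76;95m[48;2;53;53;66m🬎[38;2;76;76;95m[48;2;53;53;66m🬎[38;2;76;76;95m[48;2;53;53;66m🬆[38;2;76;76;95m[48;2;53;53;66m🬂[38;2;76;76;95m[48;2;53;53;66m🬀[38;2;53;53;66m[48;2;53;53;66m [38;2;53;53;66m[48;2;53;53;66m [38;2;53;53;66m[48;2;53;53;66m [38;2;53;53;66m[48;2;53;53;66m [38;2;53;53;66m[48;2;6;19;10m🬝[0m
[38;2;53;53;66m[48;2;3;16;7m🬉[38;2;53;53;66m[48;2;53;53;66m [38;2;53;53;66m[48;2;53;53;66m [38;2;53;53;66m[48;2;53;53;66m [38;2;53;53;66m[48;2;53;53;66m [38;2;53;53;66m[48;2;53;53;66m [38;2;53;53;66m[48;2;53;53;66m [38;2;53;53;66m[48;2;3;16;7m🬎[38;2;53;53;66m[48;2;3;16;7m🬆[38;2;53;53;66m[48;2;3;16;7m🬀[0m
</frame>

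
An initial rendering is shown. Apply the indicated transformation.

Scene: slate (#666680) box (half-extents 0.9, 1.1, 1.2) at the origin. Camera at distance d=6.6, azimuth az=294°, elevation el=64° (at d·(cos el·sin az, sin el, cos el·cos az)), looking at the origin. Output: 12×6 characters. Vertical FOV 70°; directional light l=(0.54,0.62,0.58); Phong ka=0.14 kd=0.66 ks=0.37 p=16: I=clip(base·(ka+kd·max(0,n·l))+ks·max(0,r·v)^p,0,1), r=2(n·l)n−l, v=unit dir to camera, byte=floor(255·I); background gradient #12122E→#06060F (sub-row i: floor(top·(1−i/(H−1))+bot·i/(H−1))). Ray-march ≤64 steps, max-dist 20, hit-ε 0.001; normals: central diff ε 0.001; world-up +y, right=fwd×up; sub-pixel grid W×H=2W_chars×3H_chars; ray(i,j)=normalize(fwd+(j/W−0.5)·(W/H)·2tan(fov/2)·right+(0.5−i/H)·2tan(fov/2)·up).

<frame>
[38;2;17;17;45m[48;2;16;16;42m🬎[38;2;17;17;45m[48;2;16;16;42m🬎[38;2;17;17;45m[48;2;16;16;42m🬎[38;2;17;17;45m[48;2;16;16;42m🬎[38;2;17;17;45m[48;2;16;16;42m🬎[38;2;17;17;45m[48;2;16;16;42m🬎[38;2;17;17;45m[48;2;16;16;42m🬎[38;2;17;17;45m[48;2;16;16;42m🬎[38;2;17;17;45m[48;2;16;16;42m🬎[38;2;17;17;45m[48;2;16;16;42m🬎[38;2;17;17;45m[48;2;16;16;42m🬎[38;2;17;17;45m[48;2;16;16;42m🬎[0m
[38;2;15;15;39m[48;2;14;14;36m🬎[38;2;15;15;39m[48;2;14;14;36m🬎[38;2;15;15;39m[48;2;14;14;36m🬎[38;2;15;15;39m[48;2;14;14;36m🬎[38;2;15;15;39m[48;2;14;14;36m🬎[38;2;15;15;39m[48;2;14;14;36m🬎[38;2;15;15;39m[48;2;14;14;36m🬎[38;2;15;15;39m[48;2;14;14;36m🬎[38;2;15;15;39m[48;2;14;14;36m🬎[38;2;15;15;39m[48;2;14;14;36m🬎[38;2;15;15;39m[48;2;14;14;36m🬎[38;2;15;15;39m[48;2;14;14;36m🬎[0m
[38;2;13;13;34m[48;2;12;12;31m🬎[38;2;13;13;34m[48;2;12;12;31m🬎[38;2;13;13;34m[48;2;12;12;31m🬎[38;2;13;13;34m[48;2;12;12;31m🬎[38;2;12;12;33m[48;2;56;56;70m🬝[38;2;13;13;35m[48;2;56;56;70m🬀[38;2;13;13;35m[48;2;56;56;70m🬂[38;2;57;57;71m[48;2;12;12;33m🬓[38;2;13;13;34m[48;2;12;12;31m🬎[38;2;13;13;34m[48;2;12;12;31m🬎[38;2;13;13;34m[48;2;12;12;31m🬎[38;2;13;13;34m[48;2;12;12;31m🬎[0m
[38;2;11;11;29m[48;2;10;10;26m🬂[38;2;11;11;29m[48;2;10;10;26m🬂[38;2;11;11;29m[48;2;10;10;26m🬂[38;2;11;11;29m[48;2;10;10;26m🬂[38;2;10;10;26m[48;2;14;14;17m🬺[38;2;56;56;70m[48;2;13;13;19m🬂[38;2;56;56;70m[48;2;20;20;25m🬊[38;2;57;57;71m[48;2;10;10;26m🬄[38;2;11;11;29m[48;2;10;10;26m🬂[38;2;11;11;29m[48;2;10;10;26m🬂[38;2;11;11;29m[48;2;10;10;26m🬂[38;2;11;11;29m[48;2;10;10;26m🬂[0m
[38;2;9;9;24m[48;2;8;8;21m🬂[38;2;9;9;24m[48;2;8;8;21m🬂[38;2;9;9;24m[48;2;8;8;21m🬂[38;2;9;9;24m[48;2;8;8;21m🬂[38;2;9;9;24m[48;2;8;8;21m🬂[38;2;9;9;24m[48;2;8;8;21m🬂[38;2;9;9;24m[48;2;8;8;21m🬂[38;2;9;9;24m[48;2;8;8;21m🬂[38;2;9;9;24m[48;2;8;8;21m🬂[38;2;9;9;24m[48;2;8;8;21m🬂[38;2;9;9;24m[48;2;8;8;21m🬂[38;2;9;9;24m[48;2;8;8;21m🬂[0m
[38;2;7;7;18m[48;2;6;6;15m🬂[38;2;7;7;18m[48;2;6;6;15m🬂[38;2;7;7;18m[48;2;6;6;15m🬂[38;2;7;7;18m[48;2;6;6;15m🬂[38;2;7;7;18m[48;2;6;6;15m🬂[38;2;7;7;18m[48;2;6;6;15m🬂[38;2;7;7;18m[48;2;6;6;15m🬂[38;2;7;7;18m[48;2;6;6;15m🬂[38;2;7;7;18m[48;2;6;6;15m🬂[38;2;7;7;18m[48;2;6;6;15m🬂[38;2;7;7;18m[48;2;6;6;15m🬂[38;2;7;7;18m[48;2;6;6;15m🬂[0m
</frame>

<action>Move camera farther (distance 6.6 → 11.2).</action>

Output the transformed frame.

<frame>
[38;2;17;17;45m[48;2;16;16;42m🬎[38;2;17;17;45m[48;2;16;16;42m🬎[38;2;17;17;45m[48;2;16;16;42m🬎[38;2;17;17;45m[48;2;16;16;42m🬎[38;2;17;17;45m[48;2;16;16;42m🬎[38;2;17;17;45m[48;2;16;16;42m🬎[38;2;17;17;45m[48;2;16;16;42m🬎[38;2;17;17;45m[48;2;16;16;42m🬎[38;2;17;17;45m[48;2;16;16;42m🬎[38;2;17;17;45m[48;2;16;16;42m🬎[38;2;17;17;45m[48;2;16;16;42m🬎[38;2;17;17;45m[48;2;16;16;42m🬎[0m
[38;2;15;15;39m[48;2;14;14;36m🬎[38;2;15;15;39m[48;2;14;14;36m🬎[38;2;15;15;39m[48;2;14;14;36m🬎[38;2;15;15;39m[48;2;14;14;36m🬎[38;2;15;15;39m[48;2;14;14;36m🬎[38;2;15;15;39m[48;2;14;14;36m🬎[38;2;15;15;39m[48;2;14;14;36m🬎[38;2;15;15;39m[48;2;14;14;36m🬎[38;2;15;15;39m[48;2;14;14;36m🬎[38;2;15;15;39m[48;2;14;14;36m🬎[38;2;15;15;39m[48;2;14;14;36m🬎[38;2;15;15;39m[48;2;14;14;36m🬎[0m
[38;2;13;13;34m[48;2;12;12;31m🬎[38;2;13;13;34m[48;2;12;12;31m🬎[38;2;13;13;34m[48;2;12;12;31m🬎[38;2;13;13;34m[48;2;12;12;31m🬎[38;2;13;13;34m[48;2;12;12;31m🬎[38;2;12;12;33m[48;2;56;56;70m🬝[38;2;13;13;34m[48;2;56;56;70m🬎[38;2;13;13;34m[48;2;12;12;31m🬎[38;2;13;13;34m[48;2;12;12;31m🬎[38;2;13;13;34m[48;2;12;12;31m🬎[38;2;13;13;34m[48;2;12;12;31m🬎[38;2;13;13;34m[48;2;12;12;31m🬎[0m
[38;2;11;11;29m[48;2;10;10;26m🬂[38;2;11;11;29m[48;2;10;10;26m🬂[38;2;11;11;29m[48;2;10;10;26m🬂[38;2;11;11;29m[48;2;10;10;26m🬂[38;2;11;11;29m[48;2;10;10;26m🬂[38;2;56;56;70m[48;2;11;11;24m🬁[38;2;55;55;68m[48;2;11;11;22m🬊[38;2;11;11;29m[48;2;10;10;26m🬂[38;2;11;11;29m[48;2;10;10;26m🬂[38;2;11;11;29m[48;2;10;10;26m🬂[38;2;11;11;29m[48;2;10;10;26m🬂[38;2;11;11;29m[48;2;10;10;26m🬂[0m
[38;2;9;9;24m[48;2;8;8;21m🬂[38;2;9;9;24m[48;2;8;8;21m🬂[38;2;9;9;24m[48;2;8;8;21m🬂[38;2;9;9;24m[48;2;8;8;21m🬂[38;2;9;9;24m[48;2;8;8;21m🬂[38;2;9;9;24m[48;2;8;8;21m🬂[38;2;9;9;24m[48;2;8;8;21m🬂[38;2;9;9;24m[48;2;8;8;21m🬂[38;2;9;9;24m[48;2;8;8;21m🬂[38;2;9;9;24m[48;2;8;8;21m🬂[38;2;9;9;24m[48;2;8;8;21m🬂[38;2;9;9;24m[48;2;8;8;21m🬂[0m
[38;2;7;7;18m[48;2;6;6;15m🬂[38;2;7;7;18m[48;2;6;6;15m🬂[38;2;7;7;18m[48;2;6;6;15m🬂[38;2;7;7;18m[48;2;6;6;15m🬂[38;2;7;7;18m[48;2;6;6;15m🬂[38;2;7;7;18m[48;2;6;6;15m🬂[38;2;7;7;18m[48;2;6;6;15m🬂[38;2;7;7;18m[48;2;6;6;15m🬂[38;2;7;7;18m[48;2;6;6;15m🬂[38;2;7;7;18m[48;2;6;6;15m🬂[38;2;7;7;18m[48;2;6;6;15m🬂[38;2;7;7;18m[48;2;6;6;15m🬂[0m
</frame>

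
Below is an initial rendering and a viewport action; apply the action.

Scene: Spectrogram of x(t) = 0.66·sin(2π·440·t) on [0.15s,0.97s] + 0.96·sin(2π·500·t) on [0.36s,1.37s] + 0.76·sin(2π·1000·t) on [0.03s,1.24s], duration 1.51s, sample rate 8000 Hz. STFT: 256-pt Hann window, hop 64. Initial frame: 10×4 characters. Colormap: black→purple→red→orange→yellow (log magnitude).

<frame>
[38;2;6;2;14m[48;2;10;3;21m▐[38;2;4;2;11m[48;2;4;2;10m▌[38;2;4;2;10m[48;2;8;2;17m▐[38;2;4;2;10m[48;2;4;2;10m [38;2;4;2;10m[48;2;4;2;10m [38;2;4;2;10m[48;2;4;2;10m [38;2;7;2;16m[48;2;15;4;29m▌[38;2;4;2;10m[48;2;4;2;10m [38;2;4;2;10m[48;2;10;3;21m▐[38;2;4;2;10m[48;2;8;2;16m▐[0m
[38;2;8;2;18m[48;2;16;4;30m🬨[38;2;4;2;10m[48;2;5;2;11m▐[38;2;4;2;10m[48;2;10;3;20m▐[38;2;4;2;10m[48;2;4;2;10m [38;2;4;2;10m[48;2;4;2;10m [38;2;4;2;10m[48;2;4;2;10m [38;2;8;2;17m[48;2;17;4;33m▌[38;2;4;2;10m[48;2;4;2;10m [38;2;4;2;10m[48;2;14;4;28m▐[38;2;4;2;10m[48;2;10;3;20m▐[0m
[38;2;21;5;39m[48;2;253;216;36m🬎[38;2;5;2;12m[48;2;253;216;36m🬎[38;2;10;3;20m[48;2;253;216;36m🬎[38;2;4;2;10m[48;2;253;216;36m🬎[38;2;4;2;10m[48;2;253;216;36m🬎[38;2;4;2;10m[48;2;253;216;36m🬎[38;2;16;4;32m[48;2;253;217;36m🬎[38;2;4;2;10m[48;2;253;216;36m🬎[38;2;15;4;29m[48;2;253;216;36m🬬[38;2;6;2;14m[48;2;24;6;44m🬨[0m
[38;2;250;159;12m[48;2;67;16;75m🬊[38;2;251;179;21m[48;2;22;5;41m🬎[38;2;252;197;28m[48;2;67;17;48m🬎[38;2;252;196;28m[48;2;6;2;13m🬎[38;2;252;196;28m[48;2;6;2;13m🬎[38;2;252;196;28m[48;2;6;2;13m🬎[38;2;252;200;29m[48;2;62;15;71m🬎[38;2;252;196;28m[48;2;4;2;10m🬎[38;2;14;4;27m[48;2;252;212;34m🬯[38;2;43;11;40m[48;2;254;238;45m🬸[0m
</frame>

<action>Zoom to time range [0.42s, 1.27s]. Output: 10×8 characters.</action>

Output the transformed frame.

<frame>
[38;2;4;2;10m[48;2;4;2;10m [38;2;4;2;10m[48;2;4;2;10m [38;2;4;2;10m[48;2;4;2;10m [38;2;4;2;10m[48;2;4;2;10m [38;2;4;2;10m[48;2;4;2;10m [38;2;4;2;10m[48;2;4;2;10m [38;2;4;2;10m[48;2;15;4;28m▌[38;2;4;2;10m[48;2;4;2;10m [38;2;4;2;10m[48;2;4;2;10m [38;2;4;2;10m[48;2;9;3;19m▌[0m
[38;2;4;2;10m[48;2;4;2;10m [38;2;4;2;10m[48;2;4;2;10m [38;2;4;2;10m[48;2;4;2;10m [38;2;4;2;10m[48;2;4;2;10m [38;2;4;2;10m[48;2;4;2;10m [38;2;4;2;10m[48;2;4;2;10m [38;2;4;2;10m[48;2;15;4;29m▌[38;2;4;2;10m[48;2;4;2;10m [38;2;4;2;10m[48;2;4;2;10m [38;2;4;2;10m[48;2;10;3;20m▌[0m
[38;2;4;2;10m[48;2;4;2;10m [38;2;4;2;10m[48;2;4;2;10m [38;2;4;2;10m[48;2;4;2;10m [38;2;4;2;10m[48;2;4;2;10m [38;2;4;2;10m[48;2;4;2;10m [38;2;4;2;10m[48;2;4;2;10m [38;2;4;2;10m[48;2;16;4;31m▌[38;2;4;2;10m[48;2;4;2;10m [38;2;4;2;10m[48;2;4;2;10m [38;2;4;2;10m[48;2;11;3;22m▌[0m
[38;2;4;2;10m[48;2;4;2;10m [38;2;4;2;10m[48;2;4;2;10m [38;2;4;2;10m[48;2;4;2;10m [38;2;4;2;10m[48;2;4;2;10m [38;2;4;2;10m[48;2;4;2;10m [38;2;4;2;10m[48;2;4;2;10m [38;2;4;2;10m[48;2;18;4;34m▌[38;2;4;2;10m[48;2;4;2;10m [38;2;4;2;10m[48;2;4;2;10m [38;2;4;2;10m[48;2;14;3;27m▌[0m
[38;2;4;2;10m[48;2;4;2;10m [38;2;4;2;10m[48;2;4;2;10m [38;2;4;2;10m[48;2;4;2;10m [38;2;4;2;10m[48;2;4;2;10m [38;2;4;2;10m[48;2;4;2;10m [38;2;4;2;10m[48;2;4;2;10m [38;2;4;2;11m[48;2;21;5;40m▌[38;2;4;2;10m[48;2;4;2;10m [38;2;4;2;10m[48;2;4;2;10m [38;2;4;2;10m[48;2;22;5;41m▌[0m
[38;2;4;2;10m[48;2;253;216;36m🬎[38;2;4;2;10m[48;2;253;216;36m🬎[38;2;4;2;10m[48;2;253;216;36m🬎[38;2;4;2;10m[48;2;253;216;36m🬎[38;2;4;2;10m[48;2;253;216;36m🬎[38;2;4;2;10m[48;2;253;216;36m🬎[38;2;15;4;29m[48;2;253;216;36m🬎[38;2;4;2;10m[48;2;253;216;36m🬎[38;2;4;2;10m[48;2;253;216;36m🬎[38;2;26;6;43m[48;2;253;216;36m🬎[0m
[38;2;4;2;11m[48;2;252;196;28m🬋[38;2;4;2;11m[48;2;252;195;28m🬋[38;2;4;2;11m[48;2;252;195;27m🬋[38;2;4;2;11m[48;2;252;196;28m🬋[38;2;4;2;11m[48;2;252;195;28m🬋[38;2;4;2;11m[48;2;252;196;28m🬋[38;2;28;6;51m[48;2;252;199;29m🬋[38;2;4;2;10m[48;2;252;195;27m🬋[38;2;4;2;10m[48;2;252;195;27m🬋[38;2;39;10;49m[48;2;252;196;27m🬋[0m
[38;2;253;225;39m[48;2;5;2;11m🬂[38;2;253;219;37m[48;2;5;2;11m🬂[38;2;252;216;36m[48;2;5;2;11m🬂[38;2;253;225;40m[48;2;5;2;11m🬂[38;2;253;214;35m[48;2;5;2;11m🬂[38;2;253;225;39m[48;2;5;2;11m🬂[38;2;252;215;36m[48;2;37;9;45m🬂[38;2;251;175;19m[48;2;4;2;10m🬂[38;2;251;175;19m[48;2;4;2;10m🬂[38;2;251;176;19m[48;2;17;4;32m🬂[0m
</frame>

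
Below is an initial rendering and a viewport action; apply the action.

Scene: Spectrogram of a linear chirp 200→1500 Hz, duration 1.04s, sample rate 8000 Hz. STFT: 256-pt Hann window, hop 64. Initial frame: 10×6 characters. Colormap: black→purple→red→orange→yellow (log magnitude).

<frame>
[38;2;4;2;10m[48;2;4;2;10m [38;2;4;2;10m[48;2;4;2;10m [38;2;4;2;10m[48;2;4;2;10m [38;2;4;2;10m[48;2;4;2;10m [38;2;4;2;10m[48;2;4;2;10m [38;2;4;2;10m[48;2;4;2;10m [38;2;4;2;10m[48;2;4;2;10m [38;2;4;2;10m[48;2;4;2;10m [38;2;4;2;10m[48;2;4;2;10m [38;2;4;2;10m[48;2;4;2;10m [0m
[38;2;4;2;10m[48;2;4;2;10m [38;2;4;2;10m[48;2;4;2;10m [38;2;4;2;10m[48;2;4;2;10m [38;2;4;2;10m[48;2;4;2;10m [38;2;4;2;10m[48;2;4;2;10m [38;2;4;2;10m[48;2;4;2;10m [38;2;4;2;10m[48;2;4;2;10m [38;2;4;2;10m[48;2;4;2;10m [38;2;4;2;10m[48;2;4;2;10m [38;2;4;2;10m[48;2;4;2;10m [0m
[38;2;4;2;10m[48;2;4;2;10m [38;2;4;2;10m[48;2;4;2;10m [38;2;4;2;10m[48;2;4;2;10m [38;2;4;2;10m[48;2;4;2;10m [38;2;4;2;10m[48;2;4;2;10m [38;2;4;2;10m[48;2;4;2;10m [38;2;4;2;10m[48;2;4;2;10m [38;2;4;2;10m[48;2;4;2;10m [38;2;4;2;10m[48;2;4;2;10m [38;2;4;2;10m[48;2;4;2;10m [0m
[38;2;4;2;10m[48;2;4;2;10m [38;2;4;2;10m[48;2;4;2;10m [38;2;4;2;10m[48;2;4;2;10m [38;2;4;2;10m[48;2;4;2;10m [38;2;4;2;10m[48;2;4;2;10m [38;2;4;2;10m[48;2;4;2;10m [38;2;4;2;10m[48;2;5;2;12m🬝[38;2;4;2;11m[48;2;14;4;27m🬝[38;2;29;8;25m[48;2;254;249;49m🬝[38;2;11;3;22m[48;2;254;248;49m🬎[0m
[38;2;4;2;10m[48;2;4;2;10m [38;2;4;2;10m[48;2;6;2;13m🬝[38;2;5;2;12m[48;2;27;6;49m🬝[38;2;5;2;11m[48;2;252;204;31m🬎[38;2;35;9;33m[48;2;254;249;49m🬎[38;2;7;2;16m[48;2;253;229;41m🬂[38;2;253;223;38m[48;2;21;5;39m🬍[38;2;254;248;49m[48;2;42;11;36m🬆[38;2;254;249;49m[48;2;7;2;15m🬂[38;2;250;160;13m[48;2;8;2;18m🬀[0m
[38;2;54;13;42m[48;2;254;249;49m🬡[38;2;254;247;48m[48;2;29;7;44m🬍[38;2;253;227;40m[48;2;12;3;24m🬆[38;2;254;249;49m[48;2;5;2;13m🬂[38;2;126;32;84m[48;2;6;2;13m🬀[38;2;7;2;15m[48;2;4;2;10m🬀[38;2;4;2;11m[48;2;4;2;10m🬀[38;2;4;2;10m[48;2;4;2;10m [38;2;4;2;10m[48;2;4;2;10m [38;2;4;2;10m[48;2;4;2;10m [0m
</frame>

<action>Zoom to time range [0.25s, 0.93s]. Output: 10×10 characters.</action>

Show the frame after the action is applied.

<frame>
[38;2;4;2;10m[48;2;4;2;10m [38;2;4;2;10m[48;2;4;2;10m [38;2;4;2;10m[48;2;4;2;10m [38;2;4;2;10m[48;2;4;2;10m [38;2;4;2;10m[48;2;4;2;10m [38;2;4;2;10m[48;2;4;2;10m [38;2;4;2;10m[48;2;4;2;10m [38;2;4;2;10m[48;2;4;2;10m [38;2;4;2;10m[48;2;4;2;10m [38;2;4;2;10m[48;2;4;2;10m [0m
[38;2;4;2;10m[48;2;4;2;10m [38;2;4;2;10m[48;2;4;2;10m [38;2;4;2;10m[48;2;4;2;10m [38;2;4;2;10m[48;2;4;2;10m [38;2;4;2;10m[48;2;4;2;10m [38;2;4;2;10m[48;2;4;2;10m [38;2;4;2;10m[48;2;4;2;10m [38;2;4;2;10m[48;2;4;2;10m [38;2;4;2;10m[48;2;4;2;10m [38;2;4;2;10m[48;2;4;2;10m [0m
[38;2;4;2;10m[48;2;4;2;10m [38;2;4;2;10m[48;2;4;2;10m [38;2;4;2;10m[48;2;4;2;10m [38;2;4;2;10m[48;2;4;2;10m [38;2;4;2;10m[48;2;4;2;10m [38;2;4;2;10m[48;2;4;2;10m [38;2;4;2;10m[48;2;4;2;10m [38;2;4;2;10m[48;2;4;2;10m [38;2;4;2;10m[48;2;4;2;10m [38;2;4;2;10m[48;2;4;2;10m [0m
[38;2;4;2;10m[48;2;4;2;10m [38;2;4;2;10m[48;2;4;2;10m [38;2;4;2;10m[48;2;4;2;10m [38;2;4;2;10m[48;2;4;2;10m [38;2;4;2;10m[48;2;4;2;10m [38;2;4;2;10m[48;2;4;2;10m [38;2;4;2;10m[48;2;4;2;10m [38;2;4;2;10m[48;2;4;2;10m [38;2;4;2;10m[48;2;4;2;10m [38;2;4;2;10m[48;2;4;2;10m [0m
[38;2;4;2;10m[48;2;4;2;10m [38;2;4;2;10m[48;2;4;2;10m [38;2;4;2;10m[48;2;4;2;10m [38;2;4;2;10m[48;2;4;2;10m [38;2;4;2;10m[48;2;4;2;10m [38;2;4;2;10m[48;2;4;2;10m [38;2;4;2;10m[48;2;4;2;10m [38;2;4;2;10m[48;2;4;2;10m [38;2;4;2;10m[48;2;4;2;10m [38;2;4;2;10m[48;2;4;2;10m [0m
[38;2;4;2;10m[48;2;4;2;10m [38;2;4;2;10m[48;2;4;2;10m [38;2;4;2;10m[48;2;4;2;10m [38;2;4;2;10m[48;2;4;2;10m [38;2;4;2;10m[48;2;4;2;10m [38;2;4;2;10m[48;2;4;2;10m [38;2;4;2;10m[48;2;4;2;10m [38;2;4;2;10m[48;2;4;2;10m [38;2;4;2;10m[48;2;4;2;10m [38;2;4;2;10m[48;2;5;2;11m🬝[0m
[38;2;4;2;10m[48;2;4;2;10m [38;2;4;2;10m[48;2;4;2;10m [38;2;4;2;10m[48;2;4;2;10m [38;2;4;2;10m[48;2;4;2;10m [38;2;4;2;10m[48;2;5;2;11m🬝[38;2;4;2;10m[48;2;5;2;12m🬎[38;2;5;2;12m[48;2;15;4;28m🬝[38;2;9;3;19m[48;2;179;46;81m🬝[38;2;13;3;25m[48;2;254;241;46m🬎[38;2;53;13;42m[48;2;254;247;48m🬆[0m
[38;2;4;2;10m[48;2;6;2;14m🬝[38;2;4;2;10m[48;2;12;3;24m🬎[38;2;11;3;22m[48;2;214;81;59m🬝[38;2;13;3;25m[48;2;254;246;48m🬎[38;2;69;18;38m[48;2;254;244;47m🬆[38;2;53;13;55m[48;2;253;234;43m🬡[38;2;243;203;52m[48;2;20;5;37m🬎[38;2;253;230;41m[48;2;39;10;38m🬆[38;2;253;229;41m[48;2;11;3;22m🬂[38;2;121;30;85m[48;2;9;3;19m🬀[0m
[38;2;28;7;51m[48;2;251;221;41m🬂[38;2;248;215;45m[48;2;33;8;58m🬎[38;2;252;221;38m[48;2;32;8;41m🬆[38;2;252;219;37m[48;2;9;3;20m🬂[38;2;100;25;86m[48;2;9;2;19m🬀[38;2;10;3;20m[48;2;4;2;11m🬀[38;2;5;2;12m[48;2;4;2;10m🬂[38;2;4;2;11m[48;2;4;2;10m🬂[38;2;4;2;10m[48;2;4;2;10m [38;2;4;2;10m[48;2;4;2;10m [0m
[38;2;8;2;17m[48;2;4;2;10m🬂[38;2;6;2;13m[48;2;4;2;10m🬀[38;2;4;2;11m[48;2;4;2;10m🬂[38;2;4;2;10m[48;2;4;2;10m [38;2;4;2;10m[48;2;4;2;10m [38;2;4;2;10m[48;2;4;2;10m [38;2;4;2;10m[48;2;4;2;10m [38;2;4;2;10m[48;2;4;2;10m [38;2;4;2;10m[48;2;4;2;10m [38;2;4;2;10m[48;2;4;2;10m [0m
</frame>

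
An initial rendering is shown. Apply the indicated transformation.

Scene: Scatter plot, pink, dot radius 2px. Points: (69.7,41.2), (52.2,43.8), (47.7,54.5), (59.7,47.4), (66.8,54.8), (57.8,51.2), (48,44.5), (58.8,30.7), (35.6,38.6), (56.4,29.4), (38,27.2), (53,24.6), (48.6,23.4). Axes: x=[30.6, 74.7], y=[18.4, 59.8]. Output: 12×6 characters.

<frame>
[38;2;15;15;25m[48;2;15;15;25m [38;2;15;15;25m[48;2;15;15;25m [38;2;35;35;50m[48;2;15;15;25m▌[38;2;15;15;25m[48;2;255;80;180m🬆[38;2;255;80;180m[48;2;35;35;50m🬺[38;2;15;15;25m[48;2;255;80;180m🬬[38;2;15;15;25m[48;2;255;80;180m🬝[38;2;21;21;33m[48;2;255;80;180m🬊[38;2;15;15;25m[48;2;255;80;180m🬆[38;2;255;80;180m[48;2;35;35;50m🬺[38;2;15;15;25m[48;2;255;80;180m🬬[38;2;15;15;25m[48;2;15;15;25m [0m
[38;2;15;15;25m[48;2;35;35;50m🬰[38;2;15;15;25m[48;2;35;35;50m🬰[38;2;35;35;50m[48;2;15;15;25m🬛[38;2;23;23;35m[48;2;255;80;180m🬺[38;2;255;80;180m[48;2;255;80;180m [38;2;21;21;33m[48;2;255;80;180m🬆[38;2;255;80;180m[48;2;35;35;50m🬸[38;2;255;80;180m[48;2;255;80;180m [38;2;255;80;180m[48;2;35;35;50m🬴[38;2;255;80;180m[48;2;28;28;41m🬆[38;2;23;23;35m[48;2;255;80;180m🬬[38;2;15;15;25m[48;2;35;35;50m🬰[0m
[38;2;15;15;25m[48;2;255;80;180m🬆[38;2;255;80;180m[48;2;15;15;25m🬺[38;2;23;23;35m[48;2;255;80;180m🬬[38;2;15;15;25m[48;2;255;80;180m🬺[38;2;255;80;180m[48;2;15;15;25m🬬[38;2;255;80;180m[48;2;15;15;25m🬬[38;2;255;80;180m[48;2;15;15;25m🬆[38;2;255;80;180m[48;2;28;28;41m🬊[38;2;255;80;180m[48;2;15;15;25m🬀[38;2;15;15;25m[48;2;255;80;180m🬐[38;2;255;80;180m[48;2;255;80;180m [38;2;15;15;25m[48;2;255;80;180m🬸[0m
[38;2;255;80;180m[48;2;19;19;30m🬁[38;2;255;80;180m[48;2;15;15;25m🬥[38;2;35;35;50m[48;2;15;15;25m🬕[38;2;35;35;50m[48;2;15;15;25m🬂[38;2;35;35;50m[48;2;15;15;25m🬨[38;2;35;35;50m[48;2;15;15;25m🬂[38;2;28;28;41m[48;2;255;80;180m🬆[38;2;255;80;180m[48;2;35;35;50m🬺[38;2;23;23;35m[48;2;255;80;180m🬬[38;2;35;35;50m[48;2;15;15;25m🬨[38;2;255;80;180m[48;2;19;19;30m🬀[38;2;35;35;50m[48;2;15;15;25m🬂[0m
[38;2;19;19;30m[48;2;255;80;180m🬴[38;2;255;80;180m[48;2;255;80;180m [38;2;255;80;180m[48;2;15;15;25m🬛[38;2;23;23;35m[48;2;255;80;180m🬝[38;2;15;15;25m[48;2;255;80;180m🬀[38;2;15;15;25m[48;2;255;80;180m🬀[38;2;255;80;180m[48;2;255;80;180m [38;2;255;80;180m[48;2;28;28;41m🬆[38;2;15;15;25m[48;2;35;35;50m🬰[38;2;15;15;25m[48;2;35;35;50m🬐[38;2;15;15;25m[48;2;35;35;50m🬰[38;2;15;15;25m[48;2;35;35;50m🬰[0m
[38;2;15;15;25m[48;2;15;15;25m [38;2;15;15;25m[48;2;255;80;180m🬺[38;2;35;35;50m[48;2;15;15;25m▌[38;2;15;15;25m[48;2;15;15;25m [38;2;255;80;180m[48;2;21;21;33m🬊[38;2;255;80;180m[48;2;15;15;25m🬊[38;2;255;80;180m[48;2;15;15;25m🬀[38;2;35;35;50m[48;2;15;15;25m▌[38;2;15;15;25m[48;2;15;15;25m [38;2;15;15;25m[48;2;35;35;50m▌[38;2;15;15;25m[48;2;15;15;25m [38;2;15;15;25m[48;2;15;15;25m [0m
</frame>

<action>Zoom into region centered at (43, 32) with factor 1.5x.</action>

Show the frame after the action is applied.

<frame>
[38;2;15;15;25m[48;2;15;15;25m [38;2;15;15;25m[48;2;15;15;25m [38;2;27;27;40m[48;2;255;80;180m🬝[38;2;15;15;25m[48;2;15;15;25m [38;2;15;15;25m[48;2;35;35;50m▌[38;2;15;15;25m[48;2;15;15;25m [38;2;15;15;25m[48;2;255;80;180m🬺[38;2;255;80;180m[48;2;35;35;50m🬬[38;2;255;80;180m[48;2;15;15;25m🬬[38;2;255;80;180m[48;2;255;80;180m [38;2;15;15;25m[48;2;255;80;180m🬸[38;2;15;15;25m[48;2;15;15;25m [0m
[38;2;15;15;25m[48;2;35;35;50m🬰[38;2;19;19;30m[48;2;255;80;180m🬴[38;2;255;80;180m[48;2;255;80;180m [38;2;255;80;180m[48;2;15;15;25m🬛[38;2;15;15;25m[48;2;35;35;50m🬐[38;2;15;15;25m[48;2;35;35;50m🬰[38;2;15;15;25m[48;2;35;35;50m🬰[38;2;35;35;50m[48;2;15;15;25m🬛[38;2;15;15;25m[48;2;35;35;50m🬰[38;2;255;80;180m[48;2;31;31;45m🬀[38;2;15;15;25m[48;2;35;35;50m🬰[38;2;15;15;25m[48;2;35;35;50m🬰[0m
[38;2;15;15;25m[48;2;15;15;25m [38;2;15;15;25m[48;2;15;15;25m [38;2;255;80;180m[48;2;27;27;40m🬁[38;2;15;15;25m[48;2;15;15;25m [38;2;15;15;25m[48;2;35;35;50m▌[38;2;15;15;25m[48;2;15;15;25m [38;2;15;15;25m[48;2;15;15;25m [38;2;35;35;50m[48;2;15;15;25m▌[38;2;15;15;25m[48;2;15;15;25m [38;2;15;15;25m[48;2;35;35;50m▌[38;2;15;15;25m[48;2;255;80;180m🬝[38;2;15;15;25m[48;2;255;80;180m🬆[0m
[38;2;35;35;50m[48;2;15;15;25m🬂[38;2;35;35;50m[48;2;15;15;25m🬂[38;2;31;31;45m[48;2;255;80;180m🬝[38;2;35;35;50m[48;2;255;80;180m🬀[38;2;35;35;50m[48;2;255;80;180m🬊[38;2;35;35;50m[48;2;15;15;25m🬂[38;2;35;35;50m[48;2;15;15;25m🬂[38;2;31;31;45m[48;2;255;80;180m🬝[38;2;35;35;50m[48;2;15;15;25m🬂[38;2;25;25;37m[48;2;255;80;180m🬕[38;2;255;80;180m[48;2;255;80;180m [38;2;255;80;180m[48;2;255;80;180m [0m
[38;2;15;15;25m[48;2;35;35;50m🬰[38;2;15;15;25m[48;2;35;35;50m🬰[38;2;35;35;50m[48;2;15;15;25m🬛[38;2;255;80;180m[48;2;21;21;33m🬊[38;2;255;80;180m[48;2;31;31;45m🬀[38;2;15;15;25m[48;2;35;35;50m🬰[38;2;19;19;30m[48;2;255;80;180m🬴[38;2;255;80;180m[48;2;255;80;180m [38;2;255;80;180m[48;2;15;15;25m🬛[38;2;255;80;180m[48;2;255;80;180m [38;2;255;80;180m[48;2;15;15;25m🬝[38;2;15;15;25m[48;2;35;35;50m🬰[0m
[38;2;15;15;25m[48;2;15;15;25m [38;2;15;15;25m[48;2;15;15;25m [38;2;35;35;50m[48;2;15;15;25m▌[38;2;15;15;25m[48;2;15;15;25m [38;2;15;15;25m[48;2;35;35;50m▌[38;2;15;15;25m[48;2;15;15;25m [38;2;15;15;25m[48;2;15;15;25m [38;2;255;80;180m[48;2;27;27;40m🬁[38;2;15;15;25m[48;2;15;15;25m [38;2;23;23;35m[48;2;255;80;180m🬺[38;2;15;15;25m[48;2;15;15;25m [38;2;15;15;25m[48;2;15;15;25m [0m
</frame>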